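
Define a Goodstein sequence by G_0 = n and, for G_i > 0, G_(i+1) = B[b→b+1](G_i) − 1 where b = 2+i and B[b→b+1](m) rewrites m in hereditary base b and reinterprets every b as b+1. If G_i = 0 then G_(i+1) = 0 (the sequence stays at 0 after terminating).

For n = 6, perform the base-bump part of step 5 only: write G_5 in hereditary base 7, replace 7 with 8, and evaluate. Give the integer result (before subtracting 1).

(0) 6|_2 = 2^2 + 2 ↦ 3^3 + 3|_3 = 30 ⇒ 29
(1) 29|_3 = 3^3 + 2 ↦ 4^4 + 2|_4 = 258 ⇒ 257
(2) 257|_4 = 4^4 + 1 ↦ 5^5 + 1|_5 = 3126 ⇒ 3125
(3) 3125|_5 = 5^5 ↦ 6^6|_6 = 46656 ⇒ 46655
(4) 46655|_6 = 5·6^5 + 5·6^4 + 5·6^3 + 5·6^2 + 5·6 + 5 ↦ 5·7^5 + 5·7^4 + 5·7^3 + 5·7^2 + 5·7 + 5|_7 = 98040 ⇒ 98039
(5) 98039|_7 = 5·7^5 + 5·7^4 + 5·7^3 + 5·7^2 + 5·7 + 4 ↦ 5·8^5 + 5·8^4 + 5·8^3 + 5·8^2 + 5·8 + 4|_8 = 187244 ⇒ 187243

187244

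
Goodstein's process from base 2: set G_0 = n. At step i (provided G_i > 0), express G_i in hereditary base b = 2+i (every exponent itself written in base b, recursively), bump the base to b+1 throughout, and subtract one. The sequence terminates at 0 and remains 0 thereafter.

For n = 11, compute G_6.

134217727

G_0=11  [base 2] 2^(2 + 1) + 2 + 1  →[2↦3]→  3^(3 + 1) + 3 + 1 = 85  −1 ⇒ G_1=84
G_1=84  [base 3] 3^(3 + 1) + 3  →[3↦4]→  4^(4 + 1) + 4 = 1028  −1 ⇒ G_2=1027
G_2=1027  [base 4] 4^(4 + 1) + 3  →[4↦5]→  5^(5 + 1) + 3 = 15628  −1 ⇒ G_3=15627
G_3=15627  [base 5] 5^(5 + 1) + 2  →[5↦6]→  6^(6 + 1) + 2 = 279938  −1 ⇒ G_4=279937
G_4=279937  [base 6] 6^(6 + 1) + 1  →[6↦7]→  7^(7 + 1) + 1 = 5764802  −1 ⇒ G_5=5764801
G_5=5764801  [base 7] 7^(7 + 1)  →[7↦8]→  8^(8 + 1) = 134217728  −1 ⇒ G_6=134217727
G_6=134217727  [base 8] 7·8^8 + 7·8^7 + 7·8^6 + 7·8^5 + 7·8^4 + 7·8^3 + 7·8^2 + 7·8 + 7  →[8↦9]→  7·9^9 + 7·9^7 + 7·9^6 + 7·9^5 + 7·9^4 + 7·9^3 + 7·9^2 + 7·9 + 7 = 2749609303  −1 ⇒ G_7=2749609302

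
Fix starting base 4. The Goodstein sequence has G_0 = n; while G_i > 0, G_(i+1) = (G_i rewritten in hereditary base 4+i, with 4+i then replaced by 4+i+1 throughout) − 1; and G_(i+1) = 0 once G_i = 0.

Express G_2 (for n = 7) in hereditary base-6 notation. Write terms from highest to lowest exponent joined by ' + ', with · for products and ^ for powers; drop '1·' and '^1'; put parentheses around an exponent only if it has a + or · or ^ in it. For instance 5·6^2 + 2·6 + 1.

i=0: 7 = 4 + 3 (b=4); 4→5: 5 + 3 = 8; 8−1 = 7
i=1: 7 = 5 + 2 (b=5); 5→6: 6 + 2 = 8; 8−1 = 7
i=2: 7 = 6 + 1 (b=6); 6→7: 7 + 1 = 8; 8−1 = 7

6 + 1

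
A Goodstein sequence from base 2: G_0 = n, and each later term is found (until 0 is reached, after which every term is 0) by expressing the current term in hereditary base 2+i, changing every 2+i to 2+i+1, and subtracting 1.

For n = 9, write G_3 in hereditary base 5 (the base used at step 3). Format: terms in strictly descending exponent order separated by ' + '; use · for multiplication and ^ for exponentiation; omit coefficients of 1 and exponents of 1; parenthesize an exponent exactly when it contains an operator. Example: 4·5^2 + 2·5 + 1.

3·5^5 + 3·5^3 + 3·5^2 + 3·5 + 2

[0] 9 ≡ 2^(2 + 1) + 1 (base 2). Lift 3: 82. −1: 81.
[1] 81 ≡ 3^(3 + 1) (base 3). Lift 4: 1024. −1: 1023.
[2] 1023 ≡ 3·4^4 + 3·4^3 + 3·4^2 + 3·4 + 3 (base 4). Lift 5: 9843. −1: 9842.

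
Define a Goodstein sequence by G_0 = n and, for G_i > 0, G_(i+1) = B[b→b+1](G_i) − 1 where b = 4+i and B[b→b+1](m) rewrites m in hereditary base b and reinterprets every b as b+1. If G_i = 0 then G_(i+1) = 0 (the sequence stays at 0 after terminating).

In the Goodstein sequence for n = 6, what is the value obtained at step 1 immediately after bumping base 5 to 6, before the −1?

6 —HB4→ 4 + 2 —bump→ 5 + 2 = 7 —(−1)→ 6
6 —HB5→ 5 + 1 —bump→ 6 + 1 = 7 —(−1)→ 6

7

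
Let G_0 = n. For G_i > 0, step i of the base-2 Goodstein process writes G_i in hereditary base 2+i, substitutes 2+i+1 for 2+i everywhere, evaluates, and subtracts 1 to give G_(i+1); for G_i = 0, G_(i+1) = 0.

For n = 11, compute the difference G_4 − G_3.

264310

G_0 = 11. HB_2(11) = 2^(2 + 1) + 2 + 1. Bump = 85. G_1 = 84.
G_1 = 84. HB_3(84) = 3^(3 + 1) + 3. Bump = 1028. G_2 = 1027.
G_2 = 1027. HB_4(1027) = 4^(4 + 1) + 3. Bump = 15628. G_3 = 15627.
G_3 = 15627. HB_5(15627) = 5^(5 + 1) + 2. Bump = 279938. G_4 = 279937.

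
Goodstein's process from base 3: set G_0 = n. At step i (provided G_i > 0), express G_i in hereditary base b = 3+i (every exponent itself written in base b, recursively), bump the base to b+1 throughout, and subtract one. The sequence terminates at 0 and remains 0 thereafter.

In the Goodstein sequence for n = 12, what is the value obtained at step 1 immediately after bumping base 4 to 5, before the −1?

step 0: 12 = 3^2 + 3; sub 4 for 3: 4^2 + 4; = 20; G_1 = 20−1 = 19
step 1: 19 = 4^2 + 3; sub 5 for 4: 5^2 + 3; = 28; G_2 = 28−1 = 27

28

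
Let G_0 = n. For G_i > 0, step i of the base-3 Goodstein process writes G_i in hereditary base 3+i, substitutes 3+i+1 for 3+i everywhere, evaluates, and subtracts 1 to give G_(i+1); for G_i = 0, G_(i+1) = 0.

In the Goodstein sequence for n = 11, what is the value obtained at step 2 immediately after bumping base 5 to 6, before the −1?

11 —HB3→ 3^2 + 2 —bump→ 4^2 + 2 = 18 —(−1)→ 17
17 —HB4→ 4^2 + 1 —bump→ 5^2 + 1 = 26 —(−1)→ 25
25 —HB5→ 5^2 —bump→ 6^2 = 36 —(−1)→ 35

36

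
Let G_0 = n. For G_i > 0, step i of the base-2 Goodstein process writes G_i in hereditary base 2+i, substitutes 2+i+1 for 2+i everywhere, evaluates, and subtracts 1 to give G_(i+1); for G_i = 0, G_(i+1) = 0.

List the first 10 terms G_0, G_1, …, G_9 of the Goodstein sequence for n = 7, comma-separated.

step 0: 7 = 2^2 + 2 + 1; sub 3 for 2: 3^3 + 3 + 1; = 31; G_1 = 31−1 = 30
step 1: 30 = 3^3 + 3; sub 4 for 3: 4^4 + 4; = 260; G_2 = 260−1 = 259
step 2: 259 = 4^4 + 3; sub 5 for 4: 5^5 + 3; = 3128; G_3 = 3128−1 = 3127
step 3: 3127 = 5^5 + 2; sub 6 for 5: 6^6 + 2; = 46658; G_4 = 46658−1 = 46657
step 4: 46657 = 6^6 + 1; sub 7 for 6: 7^7 + 1; = 823544; G_5 = 823544−1 = 823543
step 5: 823543 = 7^7; sub 8 for 7: 8^8; = 16777216; G_6 = 16777216−1 = 16777215
step 6: 16777215 = 7·8^7 + 7·8^6 + 7·8^5 + 7·8^4 + 7·8^3 + 7·8^2 + 7·8 + 7; sub 9 for 8: 7·9^7 + 7·9^6 + 7·9^5 + 7·9^4 + 7·9^3 + 7·9^2 + 7·9 + 7; = 37665880; G_7 = 37665880−1 = 37665879
step 7: 37665879 = 7·9^7 + 7·9^6 + 7·9^5 + 7·9^4 + 7·9^3 + 7·9^2 + 7·9 + 6; sub 10 for 9: 7·10^7 + 7·10^6 + 7·10^5 + 7·10^4 + 7·10^3 + 7·10^2 + 7·10 + 6; = 77777776; G_8 = 77777776−1 = 77777775
step 8: 77777775 = 7·10^7 + 7·10^6 + 7·10^5 + 7·10^4 + 7·10^3 + 7·10^2 + 7·10 + 5; sub 11 for 10: 7·11^7 + 7·11^6 + 7·11^5 + 7·11^4 + 7·11^3 + 7·11^2 + 7·11 + 5; = 150051214; G_9 = 150051214−1 = 150051213

7, 30, 259, 3127, 46657, 823543, 16777215, 37665879, 77777775, 150051213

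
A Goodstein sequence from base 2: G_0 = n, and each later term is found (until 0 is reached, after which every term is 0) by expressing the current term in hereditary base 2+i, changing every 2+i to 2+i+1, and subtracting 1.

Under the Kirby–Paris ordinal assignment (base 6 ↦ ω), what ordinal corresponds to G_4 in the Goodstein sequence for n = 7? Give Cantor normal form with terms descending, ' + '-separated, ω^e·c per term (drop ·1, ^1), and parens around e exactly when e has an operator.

step 0: 7 = 2^2 + 2 + 1; sub 3 for 2: 3^3 + 3 + 1; = 31; G_1 = 31−1 = 30
step 1: 30 = 3^3 + 3; sub 4 for 3: 4^4 + 4; = 260; G_2 = 260−1 = 259
step 2: 259 = 4^4 + 3; sub 5 for 4: 5^5 + 3; = 3128; G_3 = 3128−1 = 3127
step 3: 3127 = 5^5 + 2; sub 6 for 5: 6^6 + 2; = 46658; G_4 = 46658−1 = 46657
step 4: 46657 = 6^6 + 1; sub 7 for 6: 7^7 + 1; = 823544; G_5 = 823544−1 = 823543

ω^ω + 1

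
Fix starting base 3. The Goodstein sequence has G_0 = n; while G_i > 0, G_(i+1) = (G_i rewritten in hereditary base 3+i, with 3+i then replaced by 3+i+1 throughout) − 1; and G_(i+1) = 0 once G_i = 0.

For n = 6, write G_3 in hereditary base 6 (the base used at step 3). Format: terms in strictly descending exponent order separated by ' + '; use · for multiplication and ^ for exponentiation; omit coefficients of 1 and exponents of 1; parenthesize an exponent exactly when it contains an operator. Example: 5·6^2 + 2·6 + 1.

G_0=6  [base 3] 2·3  →[3↦4]→  2·4 = 8  −1 ⇒ G_1=7
G_1=7  [base 4] 4 + 3  →[4↦5]→  5 + 3 = 8  −1 ⇒ G_2=7
G_2=7  [base 5] 5 + 2  →[5↦6]→  6 + 2 = 8  −1 ⇒ G_3=7

6 + 1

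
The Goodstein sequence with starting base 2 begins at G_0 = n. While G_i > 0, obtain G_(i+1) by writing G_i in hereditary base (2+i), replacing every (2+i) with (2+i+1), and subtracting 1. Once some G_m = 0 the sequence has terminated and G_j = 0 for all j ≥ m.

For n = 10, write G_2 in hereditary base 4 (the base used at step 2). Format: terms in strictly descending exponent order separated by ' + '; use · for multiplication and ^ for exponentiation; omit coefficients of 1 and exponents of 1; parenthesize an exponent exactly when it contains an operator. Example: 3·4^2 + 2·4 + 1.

4^(4 + 1) + 1

G_0=10  [base 2] 2^(2 + 1) + 2  →[2↦3]→  3^(3 + 1) + 3 = 84  −1 ⇒ G_1=83
G_1=83  [base 3] 3^(3 + 1) + 2  →[3↦4]→  4^(4 + 1) + 2 = 1026  −1 ⇒ G_2=1025
G_2=1025  [base 4] 4^(4 + 1) + 1  →[4↦5]→  5^(5 + 1) + 1 = 15626  −1 ⇒ G_3=15625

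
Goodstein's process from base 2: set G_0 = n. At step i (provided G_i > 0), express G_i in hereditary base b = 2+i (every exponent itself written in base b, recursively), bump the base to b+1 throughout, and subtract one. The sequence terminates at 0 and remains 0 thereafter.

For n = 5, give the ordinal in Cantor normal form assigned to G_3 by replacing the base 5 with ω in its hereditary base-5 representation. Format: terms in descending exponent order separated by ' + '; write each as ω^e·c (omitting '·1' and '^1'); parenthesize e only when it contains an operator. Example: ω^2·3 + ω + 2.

5 —HB2→ 2^2 + 1 —bump→ 3^3 + 1 = 28 —(−1)→ 27
27 —HB3→ 3^3 —bump→ 4^4 = 256 —(−1)→ 255
255 —HB4→ 3·4^3 + 3·4^2 + 3·4 + 3 —bump→ 3·5^3 + 3·5^2 + 3·5 + 3 = 468 —(−1)→ 467
467 —HB5→ 3·5^3 + 3·5^2 + 3·5 + 2 —bump→ 3·6^3 + 3·6^2 + 3·6 + 2 = 776 —(−1)→ 775

ω^3·3 + ω^2·3 + ω·3 + 2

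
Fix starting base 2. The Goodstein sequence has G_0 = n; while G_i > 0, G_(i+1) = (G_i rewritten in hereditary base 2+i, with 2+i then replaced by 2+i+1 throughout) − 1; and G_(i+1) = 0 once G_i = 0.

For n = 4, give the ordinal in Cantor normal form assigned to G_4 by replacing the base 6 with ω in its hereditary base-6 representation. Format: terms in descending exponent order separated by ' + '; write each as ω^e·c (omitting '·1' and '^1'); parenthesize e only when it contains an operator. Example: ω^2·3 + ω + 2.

ω^2·2 + ω + 5

[0] 4 ≡ 2^2 (base 2). Lift 3: 27. −1: 26.
[1] 26 ≡ 2·3^2 + 2·3 + 2 (base 3). Lift 4: 42. −1: 41.
[2] 41 ≡ 2·4^2 + 2·4 + 1 (base 4). Lift 5: 61. −1: 60.
[3] 60 ≡ 2·5^2 + 2·5 (base 5). Lift 6: 84. −1: 83.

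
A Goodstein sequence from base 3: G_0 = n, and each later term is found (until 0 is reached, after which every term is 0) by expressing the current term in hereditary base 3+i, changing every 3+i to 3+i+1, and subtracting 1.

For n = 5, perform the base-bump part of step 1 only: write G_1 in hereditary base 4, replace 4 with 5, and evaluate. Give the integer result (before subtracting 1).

6

5 —HB3→ 3 + 2 —bump→ 4 + 2 = 6 —(−1)→ 5
5 —HB4→ 4 + 1 —bump→ 5 + 1 = 6 —(−1)→ 5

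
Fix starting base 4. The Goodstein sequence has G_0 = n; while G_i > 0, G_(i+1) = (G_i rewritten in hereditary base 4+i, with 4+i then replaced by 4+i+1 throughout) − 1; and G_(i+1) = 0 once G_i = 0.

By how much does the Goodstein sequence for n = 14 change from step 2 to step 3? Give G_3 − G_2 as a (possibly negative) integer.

2

[0] 14 ≡ 3·4 + 2 (base 4). Lift 5: 17. −1: 16.
[1] 16 ≡ 3·5 + 1 (base 5). Lift 6: 19. −1: 18.
[2] 18 ≡ 3·6 (base 6). Lift 7: 21. −1: 20.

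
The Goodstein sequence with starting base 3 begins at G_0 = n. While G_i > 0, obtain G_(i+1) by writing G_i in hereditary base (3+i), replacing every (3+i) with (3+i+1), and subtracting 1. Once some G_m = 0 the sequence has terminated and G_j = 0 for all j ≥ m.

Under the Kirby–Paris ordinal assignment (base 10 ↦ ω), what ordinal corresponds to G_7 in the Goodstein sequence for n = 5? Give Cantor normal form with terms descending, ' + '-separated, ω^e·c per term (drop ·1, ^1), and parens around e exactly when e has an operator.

5 —HB3→ 3 + 2 —bump→ 4 + 2 = 6 —(−1)→ 5
5 —HB4→ 4 + 1 —bump→ 5 + 1 = 6 —(−1)→ 5
5 —HB5→ 5 —bump→ 6 = 6 —(−1)→ 5
5 —HB6→ 5 —bump→ 5 = 5 —(−1)→ 4
4 —HB7→ 4 —bump→ 4 = 4 —(−1)→ 3
3 —HB8→ 3 —bump→ 3 = 3 —(−1)→ 2
2 —HB9→ 2 —bump→ 2 = 2 —(−1)→ 1

1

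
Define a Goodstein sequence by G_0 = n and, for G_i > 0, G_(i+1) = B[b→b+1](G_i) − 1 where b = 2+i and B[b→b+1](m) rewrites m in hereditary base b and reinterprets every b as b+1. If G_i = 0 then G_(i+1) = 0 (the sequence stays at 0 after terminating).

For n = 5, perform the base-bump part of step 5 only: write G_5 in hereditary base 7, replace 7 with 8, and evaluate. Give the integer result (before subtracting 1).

1752

i=0: 5 = 2^2 + 1 (b=2); 2→3: 3^3 + 1 = 28; 28−1 = 27
i=1: 27 = 3^3 (b=3); 3→4: 4^4 = 256; 256−1 = 255
i=2: 255 = 3·4^3 + 3·4^2 + 3·4 + 3 (b=4); 4→5: 3·5^3 + 3·5^2 + 3·5 + 3 = 468; 468−1 = 467
i=3: 467 = 3·5^3 + 3·5^2 + 3·5 + 2 (b=5); 5→6: 3·6^3 + 3·6^2 + 3·6 + 2 = 776; 776−1 = 775
i=4: 775 = 3·6^3 + 3·6^2 + 3·6 + 1 (b=6); 6→7: 3·7^3 + 3·7^2 + 3·7 + 1 = 1198; 1198−1 = 1197
i=5: 1197 = 3·7^3 + 3·7^2 + 3·7 (b=7); 7→8: 3·8^3 + 3·8^2 + 3·8 = 1752; 1752−1 = 1751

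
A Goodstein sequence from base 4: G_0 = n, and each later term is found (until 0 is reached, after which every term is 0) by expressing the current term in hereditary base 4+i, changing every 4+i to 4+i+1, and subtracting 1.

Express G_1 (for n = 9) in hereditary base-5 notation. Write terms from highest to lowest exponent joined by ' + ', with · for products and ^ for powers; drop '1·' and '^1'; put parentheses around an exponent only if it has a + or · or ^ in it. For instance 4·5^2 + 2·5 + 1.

G_0 = 9. HB_4(9) = 2·4 + 1. Bump = 11. G_1 = 10.
G_1 = 10. HB_5(10) = 2·5. Bump = 12. G_2 = 11.

2·5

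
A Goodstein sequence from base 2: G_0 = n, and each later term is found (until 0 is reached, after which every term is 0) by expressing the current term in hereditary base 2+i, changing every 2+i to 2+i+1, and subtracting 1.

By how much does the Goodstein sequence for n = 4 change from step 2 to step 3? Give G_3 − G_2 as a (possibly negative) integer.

G_0 = 4. HB_2(4) = 2^2. Bump = 27. G_1 = 26.
G_1 = 26. HB_3(26) = 2·3^2 + 2·3 + 2. Bump = 42. G_2 = 41.
G_2 = 41. HB_4(41) = 2·4^2 + 2·4 + 1. Bump = 61. G_3 = 60.

19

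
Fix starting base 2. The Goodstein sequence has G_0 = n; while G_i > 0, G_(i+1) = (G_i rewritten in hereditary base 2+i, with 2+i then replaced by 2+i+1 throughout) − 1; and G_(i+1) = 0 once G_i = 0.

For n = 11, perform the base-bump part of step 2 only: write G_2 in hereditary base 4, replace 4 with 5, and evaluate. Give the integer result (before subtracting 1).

15628

(0) 11|_2 = 2^(2 + 1) + 2 + 1 ↦ 3^(3 + 1) + 3 + 1|_3 = 85 ⇒ 84
(1) 84|_3 = 3^(3 + 1) + 3 ↦ 4^(4 + 1) + 4|_4 = 1028 ⇒ 1027
(2) 1027|_4 = 4^(4 + 1) + 3 ↦ 5^(5 + 1) + 3|_5 = 15628 ⇒ 15627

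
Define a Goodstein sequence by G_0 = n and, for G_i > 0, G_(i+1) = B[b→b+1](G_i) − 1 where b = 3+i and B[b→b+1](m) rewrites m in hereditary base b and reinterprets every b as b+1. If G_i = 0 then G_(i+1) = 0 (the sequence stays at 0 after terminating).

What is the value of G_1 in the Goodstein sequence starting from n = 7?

[0] 7 ≡ 2·3 + 1 (base 3). Lift 4: 9. −1: 8.
[1] 8 ≡ 2·4 (base 4). Lift 5: 10. −1: 9.

8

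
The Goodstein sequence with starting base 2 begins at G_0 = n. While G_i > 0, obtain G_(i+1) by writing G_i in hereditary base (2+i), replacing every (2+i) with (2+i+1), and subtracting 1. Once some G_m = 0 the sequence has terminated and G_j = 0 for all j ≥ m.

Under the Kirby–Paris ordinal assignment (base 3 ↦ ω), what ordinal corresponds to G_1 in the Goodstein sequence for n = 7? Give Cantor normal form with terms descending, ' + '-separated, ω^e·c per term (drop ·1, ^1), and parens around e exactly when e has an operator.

ω^ω + ω

base 2: 7 = 2^2 + 2 + 1; at 3: 3^3 + 3 + 1 = 31; next = 30
base 3: 30 = 3^3 + 3; at 4: 4^4 + 4 = 260; next = 259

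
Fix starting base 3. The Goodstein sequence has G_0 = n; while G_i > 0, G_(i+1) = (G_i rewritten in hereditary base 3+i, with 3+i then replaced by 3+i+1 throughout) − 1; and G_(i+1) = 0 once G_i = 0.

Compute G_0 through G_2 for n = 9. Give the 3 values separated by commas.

i=0: 9 = 3^2 (b=3); 3→4: 4^2 = 16; 16−1 = 15
i=1: 15 = 3·4 + 3 (b=4); 4→5: 3·5 + 3 = 18; 18−1 = 17

9, 15, 17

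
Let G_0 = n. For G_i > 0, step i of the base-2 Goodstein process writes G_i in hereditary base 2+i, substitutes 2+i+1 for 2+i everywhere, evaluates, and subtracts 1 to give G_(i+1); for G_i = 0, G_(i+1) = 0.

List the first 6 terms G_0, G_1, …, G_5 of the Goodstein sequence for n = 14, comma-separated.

14, 110, 1281, 18750, 326591, 5862840

(0) 14|_2 = 2^(2 + 1) + 2^2 + 2 ↦ 3^(3 + 1) + 3^3 + 3|_3 = 111 ⇒ 110
(1) 110|_3 = 3^(3 + 1) + 3^3 + 2 ↦ 4^(4 + 1) + 4^4 + 2|_4 = 1282 ⇒ 1281
(2) 1281|_4 = 4^(4 + 1) + 4^4 + 1 ↦ 5^(5 + 1) + 5^5 + 1|_5 = 18751 ⇒ 18750
(3) 18750|_5 = 5^(5 + 1) + 5^5 ↦ 6^(6 + 1) + 6^6|_6 = 326592 ⇒ 326591
(4) 326591|_6 = 6^(6 + 1) + 5·6^5 + 5·6^4 + 5·6^3 + 5·6^2 + 5·6 + 5 ↦ 7^(7 + 1) + 5·7^5 + 5·7^4 + 5·7^3 + 5·7^2 + 5·7 + 5|_7 = 5862841 ⇒ 5862840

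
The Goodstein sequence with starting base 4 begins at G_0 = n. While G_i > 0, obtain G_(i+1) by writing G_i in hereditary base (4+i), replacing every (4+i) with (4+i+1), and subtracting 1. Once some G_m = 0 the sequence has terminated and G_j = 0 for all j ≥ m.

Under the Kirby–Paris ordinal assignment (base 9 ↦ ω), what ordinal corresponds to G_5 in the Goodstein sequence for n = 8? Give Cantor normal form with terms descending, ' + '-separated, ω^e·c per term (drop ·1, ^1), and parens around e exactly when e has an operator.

G_0=8  [base 4] 2·4  →[4↦5]→  2·5 = 10  −1 ⇒ G_1=9
G_1=9  [base 5] 5 + 4  →[5↦6]→  6 + 4 = 10  −1 ⇒ G_2=9
G_2=9  [base 6] 6 + 3  →[6↦7]→  7 + 3 = 10  −1 ⇒ G_3=9
G_3=9  [base 7] 7 + 2  →[7↦8]→  8 + 2 = 10  −1 ⇒ G_4=9
G_4=9  [base 8] 8 + 1  →[8↦9]→  9 + 1 = 10  −1 ⇒ G_5=9

ω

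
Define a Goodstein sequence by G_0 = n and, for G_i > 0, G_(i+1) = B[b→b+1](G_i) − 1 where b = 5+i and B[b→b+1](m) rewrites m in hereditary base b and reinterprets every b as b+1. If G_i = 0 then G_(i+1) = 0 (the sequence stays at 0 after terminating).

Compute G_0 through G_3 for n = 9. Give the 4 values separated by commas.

step 0: 9 = 5 + 4; sub 6 for 5: 6 + 4; = 10; G_1 = 10−1 = 9
step 1: 9 = 6 + 3; sub 7 for 6: 7 + 3; = 10; G_2 = 10−1 = 9
step 2: 9 = 7 + 2; sub 8 for 7: 8 + 2; = 10; G_3 = 10−1 = 9

9, 9, 9, 9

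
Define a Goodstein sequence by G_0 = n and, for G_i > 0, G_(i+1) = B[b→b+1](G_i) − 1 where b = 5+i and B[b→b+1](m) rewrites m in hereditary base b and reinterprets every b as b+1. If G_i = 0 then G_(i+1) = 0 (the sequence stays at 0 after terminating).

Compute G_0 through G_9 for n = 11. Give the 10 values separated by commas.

11, 12, 13, 13, 13, 13, 13, 13, 13, 13

i=0: 11 = 2·5 + 1 (b=5); 5→6: 2·6 + 1 = 13; 13−1 = 12
i=1: 12 = 2·6 (b=6); 6→7: 2·7 = 14; 14−1 = 13
i=2: 13 = 7 + 6 (b=7); 7→8: 8 + 6 = 14; 14−1 = 13
i=3: 13 = 8 + 5 (b=8); 8→9: 9 + 5 = 14; 14−1 = 13
i=4: 13 = 9 + 4 (b=9); 9→10: 10 + 4 = 14; 14−1 = 13
i=5: 13 = 10 + 3 (b=10); 10→11: 11 + 3 = 14; 14−1 = 13
i=6: 13 = 11 + 2 (b=11); 11→12: 12 + 2 = 14; 14−1 = 13
i=7: 13 = 12 + 1 (b=12); 12→13: 13 + 1 = 14; 14−1 = 13
i=8: 13 = 13 (b=13); 13→14: 14 = 14; 14−1 = 13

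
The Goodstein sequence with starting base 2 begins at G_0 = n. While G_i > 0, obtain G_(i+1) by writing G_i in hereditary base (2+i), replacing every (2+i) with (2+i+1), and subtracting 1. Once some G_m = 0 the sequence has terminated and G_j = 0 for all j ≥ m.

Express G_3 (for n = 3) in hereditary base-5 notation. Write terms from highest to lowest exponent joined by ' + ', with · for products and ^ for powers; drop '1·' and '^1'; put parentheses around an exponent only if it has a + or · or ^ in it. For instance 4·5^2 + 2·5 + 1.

2

(0) 3|_2 = 2 + 1 ↦ 3 + 1|_3 = 4 ⇒ 3
(1) 3|_3 = 3 ↦ 4|_4 = 4 ⇒ 3
(2) 3|_4 = 3 ↦ 3|_5 = 3 ⇒ 2
(3) 2|_5 = 2 ↦ 2|_6 = 2 ⇒ 1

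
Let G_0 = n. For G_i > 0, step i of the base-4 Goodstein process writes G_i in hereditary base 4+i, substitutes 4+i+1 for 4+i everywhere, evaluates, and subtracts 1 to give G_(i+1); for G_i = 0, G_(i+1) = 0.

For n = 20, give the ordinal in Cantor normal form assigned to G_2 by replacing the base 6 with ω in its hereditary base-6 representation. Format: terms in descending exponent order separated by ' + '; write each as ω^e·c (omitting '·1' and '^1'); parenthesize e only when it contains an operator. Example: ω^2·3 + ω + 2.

G_0=20  [base 4] 4^2 + 4  →[4↦5]→  5^2 + 5 = 30  −1 ⇒ G_1=29
G_1=29  [base 5] 5^2 + 4  →[5↦6]→  6^2 + 4 = 40  −1 ⇒ G_2=39
G_2=39  [base 6] 6^2 + 3  →[6↦7]→  7^2 + 3 = 52  −1 ⇒ G_3=51

ω^2 + 3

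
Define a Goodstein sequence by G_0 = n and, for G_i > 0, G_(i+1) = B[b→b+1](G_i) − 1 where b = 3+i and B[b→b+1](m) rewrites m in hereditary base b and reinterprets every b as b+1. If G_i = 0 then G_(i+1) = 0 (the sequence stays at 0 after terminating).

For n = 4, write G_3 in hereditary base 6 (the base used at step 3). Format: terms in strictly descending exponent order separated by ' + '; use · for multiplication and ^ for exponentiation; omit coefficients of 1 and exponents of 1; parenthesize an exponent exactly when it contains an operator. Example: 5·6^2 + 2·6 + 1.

3

G_0 = 4. HB_3(4) = 3 + 1. Bump = 5. G_1 = 4.
G_1 = 4. HB_4(4) = 4. Bump = 5. G_2 = 4.
G_2 = 4. HB_5(4) = 4. Bump = 4. G_3 = 3.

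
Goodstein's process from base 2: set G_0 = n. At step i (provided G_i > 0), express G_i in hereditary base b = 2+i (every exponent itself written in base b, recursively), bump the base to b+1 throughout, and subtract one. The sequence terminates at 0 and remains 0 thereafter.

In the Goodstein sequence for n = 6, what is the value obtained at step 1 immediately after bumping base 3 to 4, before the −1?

step 0: 6 = 2^2 + 2; sub 3 for 2: 3^3 + 3; = 30; G_1 = 30−1 = 29
step 1: 29 = 3^3 + 2; sub 4 for 3: 4^4 + 2; = 258; G_2 = 258−1 = 257

258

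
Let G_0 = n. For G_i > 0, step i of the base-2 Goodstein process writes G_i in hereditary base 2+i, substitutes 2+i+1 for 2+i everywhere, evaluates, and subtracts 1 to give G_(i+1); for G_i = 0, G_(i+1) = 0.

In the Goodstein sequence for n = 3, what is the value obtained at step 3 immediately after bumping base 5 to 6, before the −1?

3 —HB2→ 2 + 1 —bump→ 3 + 1 = 4 —(−1)→ 3
3 —HB3→ 3 —bump→ 4 = 4 —(−1)→ 3
3 —HB4→ 3 —bump→ 3 = 3 —(−1)→ 2
2 —HB5→ 2 —bump→ 2 = 2 —(−1)→ 1

2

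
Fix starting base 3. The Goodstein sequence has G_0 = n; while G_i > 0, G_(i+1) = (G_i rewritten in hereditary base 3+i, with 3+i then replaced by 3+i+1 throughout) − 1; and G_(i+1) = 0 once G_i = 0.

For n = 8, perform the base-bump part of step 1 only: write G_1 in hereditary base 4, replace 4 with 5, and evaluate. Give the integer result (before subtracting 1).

11

step 0: 8 = 2·3 + 2; sub 4 for 3: 2·4 + 2; = 10; G_1 = 10−1 = 9
step 1: 9 = 2·4 + 1; sub 5 for 4: 2·5 + 1; = 11; G_2 = 11−1 = 10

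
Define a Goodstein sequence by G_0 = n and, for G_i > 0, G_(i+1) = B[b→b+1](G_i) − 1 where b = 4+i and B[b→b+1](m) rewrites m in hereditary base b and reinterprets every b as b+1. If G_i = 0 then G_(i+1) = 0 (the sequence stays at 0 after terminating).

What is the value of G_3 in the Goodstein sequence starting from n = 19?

G_0=19  [base 4] 4^2 + 3  →[4↦5]→  5^2 + 3 = 28  −1 ⇒ G_1=27
G_1=27  [base 5] 5^2 + 2  →[5↦6]→  6^2 + 2 = 38  −1 ⇒ G_2=37
G_2=37  [base 6] 6^2 + 1  →[6↦7]→  7^2 + 1 = 50  −1 ⇒ G_3=49

49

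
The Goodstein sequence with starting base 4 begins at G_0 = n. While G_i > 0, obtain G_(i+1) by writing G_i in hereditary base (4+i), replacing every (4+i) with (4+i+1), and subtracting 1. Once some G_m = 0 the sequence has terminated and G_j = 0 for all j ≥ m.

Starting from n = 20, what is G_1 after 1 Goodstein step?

[0] 20 ≡ 4^2 + 4 (base 4). Lift 5: 30. −1: 29.
[1] 29 ≡ 5^2 + 4 (base 5). Lift 6: 40. −1: 39.

29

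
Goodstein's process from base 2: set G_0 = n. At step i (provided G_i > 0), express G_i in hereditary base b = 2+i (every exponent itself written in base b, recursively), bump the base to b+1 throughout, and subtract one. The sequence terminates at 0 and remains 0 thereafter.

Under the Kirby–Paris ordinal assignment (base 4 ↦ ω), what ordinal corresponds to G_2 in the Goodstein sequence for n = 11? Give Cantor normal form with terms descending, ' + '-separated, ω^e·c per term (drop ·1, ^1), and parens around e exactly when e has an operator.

ω^(ω + 1) + 3

G_0=11  [base 2] 2^(2 + 1) + 2 + 1  →[2↦3]→  3^(3 + 1) + 3 + 1 = 85  −1 ⇒ G_1=84
G_1=84  [base 3] 3^(3 + 1) + 3  →[3↦4]→  4^(4 + 1) + 4 = 1028  −1 ⇒ G_2=1027
G_2=1027  [base 4] 4^(4 + 1) + 3  →[4↦5]→  5^(5 + 1) + 3 = 15628  −1 ⇒ G_3=15627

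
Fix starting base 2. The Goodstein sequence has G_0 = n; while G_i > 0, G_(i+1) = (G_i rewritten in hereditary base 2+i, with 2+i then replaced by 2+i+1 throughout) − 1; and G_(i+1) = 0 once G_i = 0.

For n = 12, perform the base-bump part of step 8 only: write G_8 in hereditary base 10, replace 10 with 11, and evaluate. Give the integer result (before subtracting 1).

G_0=12  [base 2] 2^(2 + 1) + 2^2  →[2↦3]→  3^(3 + 1) + 3^3 = 108  −1 ⇒ G_1=107
G_1=107  [base 3] 3^(3 + 1) + 2·3^2 + 2·3 + 2  →[3↦4]→  4^(4 + 1) + 2·4^2 + 2·4 + 2 = 1066  −1 ⇒ G_2=1065
G_2=1065  [base 4] 4^(4 + 1) + 2·4^2 + 2·4 + 1  →[4↦5]→  5^(5 + 1) + 2·5^2 + 2·5 + 1 = 15686  −1 ⇒ G_3=15685
G_3=15685  [base 5] 5^(5 + 1) + 2·5^2 + 2·5  →[5↦6]→  6^(6 + 1) + 2·6^2 + 2·6 = 280020  −1 ⇒ G_4=280019
G_4=280019  [base 6] 6^(6 + 1) + 2·6^2 + 6 + 5  →[6↦7]→  7^(7 + 1) + 2·7^2 + 7 + 5 = 5764911  −1 ⇒ G_5=5764910
G_5=5764910  [base 7] 7^(7 + 1) + 2·7^2 + 7 + 4  →[7↦8]→  8^(8 + 1) + 2·8^2 + 8 + 4 = 134217868  −1 ⇒ G_6=134217867
G_6=134217867  [base 8] 8^(8 + 1) + 2·8^2 + 8 + 3  →[8↦9]→  9^(9 + 1) + 2·9^2 + 9 + 3 = 3486784575  −1 ⇒ G_7=3486784574
G_7=3486784574  [base 9] 9^(9 + 1) + 2·9^2 + 9 + 2  →[9↦10]→  10^(10 + 1) + 2·10^2 + 10 + 2 = 100000000212  −1 ⇒ G_8=100000000211
G_8=100000000211  [base 10] 10^(10 + 1) + 2·10^2 + 10 + 1  →[10↦11]→  11^(11 + 1) + 2·11^2 + 11 + 1 = 3138428376975  −1 ⇒ G_9=3138428376974

3138428376975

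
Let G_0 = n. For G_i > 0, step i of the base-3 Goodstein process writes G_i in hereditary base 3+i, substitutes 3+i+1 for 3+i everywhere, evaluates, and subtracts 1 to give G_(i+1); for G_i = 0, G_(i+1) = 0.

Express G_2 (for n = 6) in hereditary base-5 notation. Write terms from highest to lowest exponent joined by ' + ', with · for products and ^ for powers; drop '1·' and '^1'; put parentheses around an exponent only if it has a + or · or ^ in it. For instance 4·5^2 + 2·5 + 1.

G_0 = 6. HB_3(6) = 2·3. Bump = 8. G_1 = 7.
G_1 = 7. HB_4(7) = 4 + 3. Bump = 8. G_2 = 7.
G_2 = 7. HB_5(7) = 5 + 2. Bump = 8. G_3 = 7.

5 + 2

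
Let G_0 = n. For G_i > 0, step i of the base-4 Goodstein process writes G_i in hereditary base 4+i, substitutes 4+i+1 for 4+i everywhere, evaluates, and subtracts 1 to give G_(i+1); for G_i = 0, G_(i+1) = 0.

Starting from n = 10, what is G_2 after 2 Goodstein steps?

[0] 10 ≡ 2·4 + 2 (base 4). Lift 5: 12. −1: 11.
[1] 11 ≡ 2·5 + 1 (base 5). Lift 6: 13. −1: 12.
[2] 12 ≡ 2·6 (base 6). Lift 7: 14. −1: 13.

12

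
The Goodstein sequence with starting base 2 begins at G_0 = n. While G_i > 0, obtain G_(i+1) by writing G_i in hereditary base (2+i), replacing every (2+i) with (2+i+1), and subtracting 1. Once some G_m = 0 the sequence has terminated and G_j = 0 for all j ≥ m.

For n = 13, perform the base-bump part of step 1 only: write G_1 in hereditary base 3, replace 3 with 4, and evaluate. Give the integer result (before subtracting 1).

1280

base 2: 13 = 2^(2 + 1) + 2^2 + 1; at 3: 3^(3 + 1) + 3^3 + 1 = 109; next = 108
base 3: 108 = 3^(3 + 1) + 3^3; at 4: 4^(4 + 1) + 4^4 = 1280; next = 1279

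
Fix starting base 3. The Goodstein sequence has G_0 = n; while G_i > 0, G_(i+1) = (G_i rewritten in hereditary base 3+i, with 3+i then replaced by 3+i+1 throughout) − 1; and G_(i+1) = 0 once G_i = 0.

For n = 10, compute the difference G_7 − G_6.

base 3: 10 = 3^2 + 1; at 4: 4^2 + 1 = 17; next = 16
base 4: 16 = 4^2; at 5: 5^2 = 25; next = 24
base 5: 24 = 4·5 + 4; at 6: 4·6 + 4 = 28; next = 27
base 6: 27 = 4·6 + 3; at 7: 4·7 + 3 = 31; next = 30
base 7: 30 = 4·7 + 2; at 8: 4·8 + 2 = 34; next = 33
base 8: 33 = 4·8 + 1; at 9: 4·9 + 1 = 37; next = 36
base 9: 36 = 4·9; at 10: 4·10 = 40; next = 39

3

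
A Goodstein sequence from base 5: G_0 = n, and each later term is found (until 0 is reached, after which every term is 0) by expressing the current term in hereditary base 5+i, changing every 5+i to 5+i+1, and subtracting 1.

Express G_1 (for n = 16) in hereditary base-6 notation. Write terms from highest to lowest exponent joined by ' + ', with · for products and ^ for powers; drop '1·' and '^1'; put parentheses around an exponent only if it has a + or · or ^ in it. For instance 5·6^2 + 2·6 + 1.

base 5: 16 = 3·5 + 1; at 6: 3·6 + 1 = 19; next = 18
base 6: 18 = 3·6; at 7: 3·7 = 21; next = 20

3·6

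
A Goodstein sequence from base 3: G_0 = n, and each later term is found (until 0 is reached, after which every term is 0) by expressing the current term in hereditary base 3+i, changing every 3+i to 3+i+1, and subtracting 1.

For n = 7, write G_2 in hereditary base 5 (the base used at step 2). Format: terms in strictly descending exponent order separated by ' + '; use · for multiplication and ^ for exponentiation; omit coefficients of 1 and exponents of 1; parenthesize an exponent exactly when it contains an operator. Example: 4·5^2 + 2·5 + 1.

5 + 4

base 3: 7 = 2·3 + 1; at 4: 2·4 + 1 = 9; next = 8
base 4: 8 = 2·4; at 5: 2·5 = 10; next = 9
base 5: 9 = 5 + 4; at 6: 6 + 4 = 10; next = 9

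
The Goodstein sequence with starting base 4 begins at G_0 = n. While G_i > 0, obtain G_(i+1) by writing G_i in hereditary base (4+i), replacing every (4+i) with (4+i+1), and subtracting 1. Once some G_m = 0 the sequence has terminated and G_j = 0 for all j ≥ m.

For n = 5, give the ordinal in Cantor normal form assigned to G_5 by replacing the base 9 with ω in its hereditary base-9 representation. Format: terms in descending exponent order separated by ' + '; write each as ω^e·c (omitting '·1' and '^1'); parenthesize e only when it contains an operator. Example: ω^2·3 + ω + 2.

[0] 5 ≡ 4 + 1 (base 4). Lift 5: 6. −1: 5.
[1] 5 ≡ 5 (base 5). Lift 6: 6. −1: 5.
[2] 5 ≡ 5 (base 6). Lift 7: 5. −1: 4.
[3] 4 ≡ 4 (base 7). Lift 8: 4. −1: 3.
[4] 3 ≡ 3 (base 8). Lift 9: 3. −1: 2.
[5] 2 ≡ 2 (base 9). Lift 10: 2. −1: 1.

2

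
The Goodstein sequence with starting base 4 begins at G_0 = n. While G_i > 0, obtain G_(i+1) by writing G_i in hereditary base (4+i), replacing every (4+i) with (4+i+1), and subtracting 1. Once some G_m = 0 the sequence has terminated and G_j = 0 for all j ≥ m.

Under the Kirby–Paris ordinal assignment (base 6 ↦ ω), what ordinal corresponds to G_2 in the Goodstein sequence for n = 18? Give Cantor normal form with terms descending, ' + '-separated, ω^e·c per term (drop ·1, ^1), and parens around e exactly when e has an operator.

ω^2

18 —HB4→ 4^2 + 2 —bump→ 5^2 + 2 = 27 —(−1)→ 26
26 —HB5→ 5^2 + 1 —bump→ 6^2 + 1 = 37 —(−1)→ 36
36 —HB6→ 6^2 —bump→ 7^2 = 49 —(−1)→ 48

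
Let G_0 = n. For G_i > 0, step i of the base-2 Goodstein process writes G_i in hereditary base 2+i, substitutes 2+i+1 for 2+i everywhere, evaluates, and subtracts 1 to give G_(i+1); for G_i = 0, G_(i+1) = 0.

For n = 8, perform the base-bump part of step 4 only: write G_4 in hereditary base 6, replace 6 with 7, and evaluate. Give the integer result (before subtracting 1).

[0] 8 ≡ 2^(2 + 1) (base 2). Lift 3: 81. −1: 80.
[1] 80 ≡ 2·3^3 + 2·3^2 + 2·3 + 2 (base 3). Lift 4: 554. −1: 553.
[2] 553 ≡ 2·4^4 + 2·4^2 + 2·4 + 1 (base 4). Lift 5: 6311. −1: 6310.
[3] 6310 ≡ 2·5^5 + 2·5^2 + 2·5 (base 5). Lift 6: 93396. −1: 93395.
[4] 93395 ≡ 2·6^6 + 2·6^2 + 6 + 5 (base 6). Lift 7: 1647196. −1: 1647195.

1647196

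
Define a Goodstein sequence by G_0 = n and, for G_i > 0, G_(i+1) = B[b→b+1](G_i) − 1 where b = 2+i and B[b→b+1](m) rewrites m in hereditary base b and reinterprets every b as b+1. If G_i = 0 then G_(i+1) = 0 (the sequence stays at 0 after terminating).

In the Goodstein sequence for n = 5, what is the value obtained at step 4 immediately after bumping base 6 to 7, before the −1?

1198

G_0=5  [base 2] 2^2 + 1  →[2↦3]→  3^3 + 1 = 28  −1 ⇒ G_1=27
G_1=27  [base 3] 3^3  →[3↦4]→  4^4 = 256  −1 ⇒ G_2=255
G_2=255  [base 4] 3·4^3 + 3·4^2 + 3·4 + 3  →[4↦5]→  3·5^3 + 3·5^2 + 3·5 + 3 = 468  −1 ⇒ G_3=467
G_3=467  [base 5] 3·5^3 + 3·5^2 + 3·5 + 2  →[5↦6]→  3·6^3 + 3·6^2 + 3·6 + 2 = 776  −1 ⇒ G_4=775
G_4=775  [base 6] 3·6^3 + 3·6^2 + 3·6 + 1  →[6↦7]→  3·7^3 + 3·7^2 + 3·7 + 1 = 1198  −1 ⇒ G_5=1197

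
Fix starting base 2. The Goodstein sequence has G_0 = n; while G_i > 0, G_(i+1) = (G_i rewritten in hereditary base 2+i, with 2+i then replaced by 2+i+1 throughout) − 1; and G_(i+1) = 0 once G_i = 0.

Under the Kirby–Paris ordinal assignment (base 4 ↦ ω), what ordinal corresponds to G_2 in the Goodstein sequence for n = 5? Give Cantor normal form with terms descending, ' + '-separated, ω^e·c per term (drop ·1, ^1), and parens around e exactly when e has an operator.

step 0: 5 = 2^2 + 1; sub 3 for 2: 3^3 + 1; = 28; G_1 = 28−1 = 27
step 1: 27 = 3^3; sub 4 for 3: 4^4; = 256; G_2 = 256−1 = 255

ω^3·3 + ω^2·3 + ω·3 + 3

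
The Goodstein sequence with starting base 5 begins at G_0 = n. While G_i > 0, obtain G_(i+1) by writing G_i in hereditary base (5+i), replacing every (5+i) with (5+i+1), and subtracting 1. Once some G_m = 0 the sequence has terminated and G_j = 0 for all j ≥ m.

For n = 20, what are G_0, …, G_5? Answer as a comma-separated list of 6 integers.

20, 23, 25, 27, 29, 31

(0) 20|_5 = 4·5 ↦ 4·6|_6 = 24 ⇒ 23
(1) 23|_6 = 3·6 + 5 ↦ 3·7 + 5|_7 = 26 ⇒ 25
(2) 25|_7 = 3·7 + 4 ↦ 3·8 + 4|_8 = 28 ⇒ 27
(3) 27|_8 = 3·8 + 3 ↦ 3·9 + 3|_9 = 30 ⇒ 29
(4) 29|_9 = 3·9 + 2 ↦ 3·10 + 2|_10 = 32 ⇒ 31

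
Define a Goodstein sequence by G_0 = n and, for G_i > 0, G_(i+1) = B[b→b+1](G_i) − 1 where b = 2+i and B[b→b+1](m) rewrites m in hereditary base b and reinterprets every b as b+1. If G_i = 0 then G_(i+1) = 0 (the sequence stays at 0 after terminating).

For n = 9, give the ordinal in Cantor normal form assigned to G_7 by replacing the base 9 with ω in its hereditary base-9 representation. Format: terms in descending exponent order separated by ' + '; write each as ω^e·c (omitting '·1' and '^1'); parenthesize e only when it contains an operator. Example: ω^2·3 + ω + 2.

G_0 = 9. HB_2(9) = 2^(2 + 1) + 1. Bump = 82. G_1 = 81.
G_1 = 81. HB_3(81) = 3^(3 + 1). Bump = 1024. G_2 = 1023.
G_2 = 1023. HB_4(1023) = 3·4^4 + 3·4^3 + 3·4^2 + 3·4 + 3. Bump = 9843. G_3 = 9842.
G_3 = 9842. HB_5(9842) = 3·5^5 + 3·5^3 + 3·5^2 + 3·5 + 2. Bump = 140744. G_4 = 140743.
G_4 = 140743. HB_6(140743) = 3·6^6 + 3·6^3 + 3·6^2 + 3·6 + 1. Bump = 2471827. G_5 = 2471826.
G_5 = 2471826. HB_7(2471826) = 3·7^7 + 3·7^3 + 3·7^2 + 3·7. Bump = 50333400. G_6 = 50333399.
G_6 = 50333399. HB_8(50333399) = 3·8^8 + 3·8^3 + 3·8^2 + 2·8 + 7. Bump = 1162263922. G_7 = 1162263921.
G_7 = 1162263921. HB_9(1162263921) = 3·9^9 + 3·9^3 + 3·9^2 + 2·9 + 6. Bump = 30000003326. G_8 = 30000003325.

ω^ω·3 + ω^3·3 + ω^2·3 + ω·2 + 6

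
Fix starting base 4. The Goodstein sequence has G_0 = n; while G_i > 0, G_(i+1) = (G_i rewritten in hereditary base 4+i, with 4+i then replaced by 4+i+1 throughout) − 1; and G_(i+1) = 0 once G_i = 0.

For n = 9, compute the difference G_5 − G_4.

[0] 9 ≡ 2·4 + 1 (base 4). Lift 5: 11. −1: 10.
[1] 10 ≡ 2·5 (base 5). Lift 6: 12. −1: 11.
[2] 11 ≡ 6 + 5 (base 6). Lift 7: 12. −1: 11.
[3] 11 ≡ 7 + 4 (base 7). Lift 8: 12. −1: 11.
[4] 11 ≡ 8 + 3 (base 8). Lift 9: 12. −1: 11.

0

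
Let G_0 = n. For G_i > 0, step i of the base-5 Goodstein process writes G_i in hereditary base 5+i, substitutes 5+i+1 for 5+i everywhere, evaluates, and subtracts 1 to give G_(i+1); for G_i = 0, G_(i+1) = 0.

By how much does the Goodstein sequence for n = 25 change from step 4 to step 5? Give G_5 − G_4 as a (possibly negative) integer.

4

step 0: 25 = 5^2; sub 6 for 5: 6^2; = 36; G_1 = 36−1 = 35
step 1: 35 = 5·6 + 5; sub 7 for 6: 5·7 + 5; = 40; G_2 = 40−1 = 39
step 2: 39 = 5·7 + 4; sub 8 for 7: 5·8 + 4; = 44; G_3 = 44−1 = 43
step 3: 43 = 5·8 + 3; sub 9 for 8: 5·9 + 3; = 48; G_4 = 48−1 = 47
step 4: 47 = 5·9 + 2; sub 10 for 9: 5·10 + 2; = 52; G_5 = 52−1 = 51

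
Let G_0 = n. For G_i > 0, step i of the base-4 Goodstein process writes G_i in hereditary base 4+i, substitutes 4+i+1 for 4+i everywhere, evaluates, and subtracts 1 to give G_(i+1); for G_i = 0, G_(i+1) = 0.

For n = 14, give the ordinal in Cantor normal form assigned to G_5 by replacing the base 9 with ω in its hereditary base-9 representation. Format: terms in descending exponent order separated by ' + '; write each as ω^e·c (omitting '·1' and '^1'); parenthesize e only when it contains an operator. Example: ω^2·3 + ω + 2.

[0] 14 ≡ 3·4 + 2 (base 4). Lift 5: 17. −1: 16.
[1] 16 ≡ 3·5 + 1 (base 5). Lift 6: 19. −1: 18.
[2] 18 ≡ 3·6 (base 6). Lift 7: 21. −1: 20.
[3] 20 ≡ 2·7 + 6 (base 7). Lift 8: 22. −1: 21.
[4] 21 ≡ 2·8 + 5 (base 8). Lift 9: 23. −1: 22.

ω·2 + 4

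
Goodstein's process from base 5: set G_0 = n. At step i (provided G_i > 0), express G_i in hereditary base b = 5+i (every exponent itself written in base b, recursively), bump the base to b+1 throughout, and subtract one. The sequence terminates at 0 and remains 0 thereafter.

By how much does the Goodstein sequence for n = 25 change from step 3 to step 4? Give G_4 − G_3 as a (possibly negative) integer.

25 —HB5→ 5^2 —bump→ 6^2 = 36 —(−1)→ 35
35 —HB6→ 5·6 + 5 —bump→ 5·7 + 5 = 40 —(−1)→ 39
39 —HB7→ 5·7 + 4 —bump→ 5·8 + 4 = 44 —(−1)→ 43
43 —HB8→ 5·8 + 3 —bump→ 5·9 + 3 = 48 —(−1)→ 47

4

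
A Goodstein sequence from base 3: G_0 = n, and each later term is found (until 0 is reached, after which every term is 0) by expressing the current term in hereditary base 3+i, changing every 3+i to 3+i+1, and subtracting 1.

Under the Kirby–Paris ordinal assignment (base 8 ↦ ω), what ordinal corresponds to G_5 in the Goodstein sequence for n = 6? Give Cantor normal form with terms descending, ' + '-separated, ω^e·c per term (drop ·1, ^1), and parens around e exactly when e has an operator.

7

[0] 6 ≡ 2·3 (base 3). Lift 4: 8. −1: 7.
[1] 7 ≡ 4 + 3 (base 4). Lift 5: 8. −1: 7.
[2] 7 ≡ 5 + 2 (base 5). Lift 6: 8. −1: 7.
[3] 7 ≡ 6 + 1 (base 6). Lift 7: 8. −1: 7.
[4] 7 ≡ 7 (base 7). Lift 8: 8. −1: 7.
[5] 7 ≡ 7 (base 8). Lift 9: 7. −1: 6.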